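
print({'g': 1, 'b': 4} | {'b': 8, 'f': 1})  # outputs {'g': 1, 'b': 8, 'f': 1}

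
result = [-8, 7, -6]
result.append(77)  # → [-8, 7, -6, 77]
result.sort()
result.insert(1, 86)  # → [-8, 86, -6, 7, 77]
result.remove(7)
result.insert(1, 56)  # [-8, 56, 86, -6, 77]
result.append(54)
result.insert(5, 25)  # [-8, 56, 86, -6, 77, 25, 54]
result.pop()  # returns 54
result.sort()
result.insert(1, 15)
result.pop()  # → 86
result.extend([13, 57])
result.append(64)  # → [-8, 15, -6, 25, 56, 77, 13, 57, 64]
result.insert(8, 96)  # [-8, 15, -6, 25, 56, 77, 13, 57, 96, 64]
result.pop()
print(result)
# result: [-8, 15, -6, 25, 56, 77, 13, 57, 96]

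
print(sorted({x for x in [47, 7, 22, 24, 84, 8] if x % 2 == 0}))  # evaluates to [8, 22, 24, 84]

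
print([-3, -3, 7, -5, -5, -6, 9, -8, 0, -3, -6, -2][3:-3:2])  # [-5, -6, -8]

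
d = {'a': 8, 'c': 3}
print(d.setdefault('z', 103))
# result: 103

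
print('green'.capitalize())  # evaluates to Green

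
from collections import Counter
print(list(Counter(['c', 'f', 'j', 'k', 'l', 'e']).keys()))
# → ['c', 'f', 'j', 'k', 'l', 'e']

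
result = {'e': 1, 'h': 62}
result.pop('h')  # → 62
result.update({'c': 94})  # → {'e': 1, 'c': 94}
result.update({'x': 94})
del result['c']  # {'e': 1, 'x': 94}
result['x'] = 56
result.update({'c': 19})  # {'e': 1, 'x': 56, 'c': 19}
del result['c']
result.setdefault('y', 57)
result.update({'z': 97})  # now {'e': 1, 'x': 56, 'y': 57, 'z': 97}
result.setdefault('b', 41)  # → 41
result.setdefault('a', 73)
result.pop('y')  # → 57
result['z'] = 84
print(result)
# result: {'e': 1, 'x': 56, 'z': 84, 'b': 41, 'a': 73}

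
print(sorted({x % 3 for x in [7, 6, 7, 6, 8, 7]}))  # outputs [0, 1, 2]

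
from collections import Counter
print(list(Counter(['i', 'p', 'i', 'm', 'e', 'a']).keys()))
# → ['i', 'p', 'm', 'e', 'a']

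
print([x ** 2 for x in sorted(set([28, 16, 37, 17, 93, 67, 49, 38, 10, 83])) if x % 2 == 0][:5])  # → [100, 256, 784, 1444]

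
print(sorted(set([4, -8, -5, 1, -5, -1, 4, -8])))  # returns [-8, -5, -1, 1, 4]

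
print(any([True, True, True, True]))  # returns True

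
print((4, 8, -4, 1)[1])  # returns 8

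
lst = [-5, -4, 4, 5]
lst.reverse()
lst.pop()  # -5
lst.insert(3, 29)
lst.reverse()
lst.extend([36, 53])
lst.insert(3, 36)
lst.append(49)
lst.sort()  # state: [-4, 4, 5, 29, 36, 36, 49, 53]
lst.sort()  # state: [-4, 4, 5, 29, 36, 36, 49, 53]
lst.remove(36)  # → [-4, 4, 5, 29, 36, 49, 53]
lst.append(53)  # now [-4, 4, 5, 29, 36, 49, 53, 53]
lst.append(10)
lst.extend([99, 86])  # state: [-4, 4, 5, 29, 36, 49, 53, 53, 10, 99, 86]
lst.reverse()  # [86, 99, 10, 53, 53, 49, 36, 29, 5, 4, -4]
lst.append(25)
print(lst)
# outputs [86, 99, 10, 53, 53, 49, 36, 29, 5, 4, -4, 25]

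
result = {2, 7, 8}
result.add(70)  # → {2, 7, 8, 70}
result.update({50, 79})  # {2, 7, 8, 50, 70, 79}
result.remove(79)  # {2, 7, 8, 50, 70}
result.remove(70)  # {2, 7, 8, 50}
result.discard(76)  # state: {2, 7, 8, 50}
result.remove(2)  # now {7, 8, 50}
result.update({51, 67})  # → {7, 8, 50, 51, 67}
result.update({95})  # {7, 8, 50, 51, 67, 95}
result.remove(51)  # {7, 8, 50, 67, 95}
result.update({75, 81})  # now {7, 8, 50, 67, 75, 81, 95}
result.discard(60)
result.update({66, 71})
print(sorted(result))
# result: [7, 8, 50, 66, 67, 71, 75, 81, 95]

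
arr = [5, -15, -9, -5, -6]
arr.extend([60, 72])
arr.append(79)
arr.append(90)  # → [5, -15, -9, -5, -6, 60, 72, 79, 90]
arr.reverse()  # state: [90, 79, 72, 60, -6, -5, -9, -15, 5]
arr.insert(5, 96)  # [90, 79, 72, 60, -6, 96, -5, -9, -15, 5]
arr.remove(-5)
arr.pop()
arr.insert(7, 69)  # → [90, 79, 72, 60, -6, 96, -9, 69, -15]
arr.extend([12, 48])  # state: [90, 79, 72, 60, -6, 96, -9, 69, -15, 12, 48]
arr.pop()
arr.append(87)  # [90, 79, 72, 60, -6, 96, -9, 69, -15, 12, 87]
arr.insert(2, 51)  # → [90, 79, 51, 72, 60, -6, 96, -9, 69, -15, 12, 87]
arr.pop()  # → 87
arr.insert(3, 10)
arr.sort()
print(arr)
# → [-15, -9, -6, 10, 12, 51, 60, 69, 72, 79, 90, 96]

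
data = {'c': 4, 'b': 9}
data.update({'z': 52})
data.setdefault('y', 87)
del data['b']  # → {'c': 4, 'z': 52, 'y': 87}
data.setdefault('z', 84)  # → 52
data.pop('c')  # 4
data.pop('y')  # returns 87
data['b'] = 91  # {'z': 52, 'b': 91}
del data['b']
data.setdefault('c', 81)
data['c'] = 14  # {'z': 52, 'c': 14}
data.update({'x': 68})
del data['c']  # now {'z': 52, 'x': 68}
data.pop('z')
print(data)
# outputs {'x': 68}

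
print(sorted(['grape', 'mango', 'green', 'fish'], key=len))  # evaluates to ['fish', 'grape', 'mango', 'green']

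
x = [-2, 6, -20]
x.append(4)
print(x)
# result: [-2, 6, -20, 4]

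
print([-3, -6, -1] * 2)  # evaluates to [-3, -6, -1, -3, -6, -1]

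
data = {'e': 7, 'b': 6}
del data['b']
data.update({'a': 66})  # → {'e': 7, 'a': 66}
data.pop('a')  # 66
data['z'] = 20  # {'e': 7, 'z': 20}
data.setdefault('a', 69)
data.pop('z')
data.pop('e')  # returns 7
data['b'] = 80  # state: {'a': 69, 'b': 80}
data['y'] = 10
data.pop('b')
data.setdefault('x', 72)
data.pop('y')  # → 10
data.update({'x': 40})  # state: {'a': 69, 'x': 40}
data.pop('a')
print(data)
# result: {'x': 40}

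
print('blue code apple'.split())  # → ['blue', 'code', 'apple']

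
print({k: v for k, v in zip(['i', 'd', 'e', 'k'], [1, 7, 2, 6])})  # {'i': 1, 'd': 7, 'e': 2, 'k': 6}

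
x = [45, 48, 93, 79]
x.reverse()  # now [79, 93, 48, 45]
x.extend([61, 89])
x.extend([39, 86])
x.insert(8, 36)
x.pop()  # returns 36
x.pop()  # 86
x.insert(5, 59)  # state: [79, 93, 48, 45, 61, 59, 89, 39]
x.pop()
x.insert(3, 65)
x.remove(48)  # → [79, 93, 65, 45, 61, 59, 89]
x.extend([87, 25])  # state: [79, 93, 65, 45, 61, 59, 89, 87, 25]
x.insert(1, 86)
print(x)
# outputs [79, 86, 93, 65, 45, 61, 59, 89, 87, 25]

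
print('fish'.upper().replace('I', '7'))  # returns F7SH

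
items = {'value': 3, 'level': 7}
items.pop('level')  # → 7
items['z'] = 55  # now {'value': 3, 'z': 55}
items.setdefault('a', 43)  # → 43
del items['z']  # {'value': 3, 'a': 43}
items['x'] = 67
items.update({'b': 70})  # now {'value': 3, 'a': 43, 'x': 67, 'b': 70}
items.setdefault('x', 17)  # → 67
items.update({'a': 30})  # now {'value': 3, 'a': 30, 'x': 67, 'b': 70}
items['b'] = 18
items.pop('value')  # 3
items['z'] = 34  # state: {'a': 30, 'x': 67, 'b': 18, 'z': 34}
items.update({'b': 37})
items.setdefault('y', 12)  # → 12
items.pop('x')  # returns 67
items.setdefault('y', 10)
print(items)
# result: {'a': 30, 'b': 37, 'z': 34, 'y': 12}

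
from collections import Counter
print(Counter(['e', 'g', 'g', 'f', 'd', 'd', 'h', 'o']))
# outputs Counter({'g': 2, 'd': 2, 'e': 1, 'f': 1, 'h': 1, 'o': 1})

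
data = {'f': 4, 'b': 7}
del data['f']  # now {'b': 7}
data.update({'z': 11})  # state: {'b': 7, 'z': 11}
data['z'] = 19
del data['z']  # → {'b': 7}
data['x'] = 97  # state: {'b': 7, 'x': 97}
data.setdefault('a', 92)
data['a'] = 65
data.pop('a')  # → 65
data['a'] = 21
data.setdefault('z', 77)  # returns 77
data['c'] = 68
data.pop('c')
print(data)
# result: {'b': 7, 'x': 97, 'a': 21, 'z': 77}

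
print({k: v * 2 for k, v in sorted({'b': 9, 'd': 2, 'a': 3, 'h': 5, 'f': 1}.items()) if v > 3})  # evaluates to {'b': 18, 'h': 10}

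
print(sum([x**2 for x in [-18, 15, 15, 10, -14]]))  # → 1070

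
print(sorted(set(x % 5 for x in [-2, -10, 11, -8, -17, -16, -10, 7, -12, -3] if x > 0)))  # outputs [1, 2]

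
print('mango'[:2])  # ma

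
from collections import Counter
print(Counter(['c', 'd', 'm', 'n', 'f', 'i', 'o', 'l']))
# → Counter({'c': 1, 'd': 1, 'm': 1, 'n': 1, 'f': 1, 'i': 1, 'o': 1, 'l': 1})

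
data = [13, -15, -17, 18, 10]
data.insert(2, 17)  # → [13, -15, 17, -17, 18, 10]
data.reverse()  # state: [10, 18, -17, 17, -15, 13]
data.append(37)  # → [10, 18, -17, 17, -15, 13, 37]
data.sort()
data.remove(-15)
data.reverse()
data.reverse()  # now [-17, 10, 13, 17, 18, 37]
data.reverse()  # [37, 18, 17, 13, 10, -17]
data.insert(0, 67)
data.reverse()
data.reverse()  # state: [67, 37, 18, 17, 13, 10, -17]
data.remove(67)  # [37, 18, 17, 13, 10, -17]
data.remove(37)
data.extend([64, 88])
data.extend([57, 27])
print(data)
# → [18, 17, 13, 10, -17, 64, 88, 57, 27]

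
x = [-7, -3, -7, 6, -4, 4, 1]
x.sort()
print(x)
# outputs [-7, -7, -4, -3, 1, 4, 6]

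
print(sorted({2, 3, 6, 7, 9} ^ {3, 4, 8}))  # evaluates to [2, 4, 6, 7, 8, 9]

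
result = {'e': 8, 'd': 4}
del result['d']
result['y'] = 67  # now {'e': 8, 'y': 67}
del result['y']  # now {'e': 8}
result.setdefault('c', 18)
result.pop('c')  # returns 18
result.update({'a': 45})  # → {'e': 8, 'a': 45}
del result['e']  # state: {'a': 45}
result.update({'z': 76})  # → {'a': 45, 'z': 76}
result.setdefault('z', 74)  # 76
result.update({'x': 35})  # {'a': 45, 'z': 76, 'x': 35}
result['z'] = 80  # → {'a': 45, 'z': 80, 'x': 35}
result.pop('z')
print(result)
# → {'a': 45, 'x': 35}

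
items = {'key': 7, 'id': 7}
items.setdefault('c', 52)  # 52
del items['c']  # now {'key': 7, 'id': 7}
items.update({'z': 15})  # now {'key': 7, 'id': 7, 'z': 15}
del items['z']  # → {'key': 7, 'id': 7}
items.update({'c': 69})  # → {'key': 7, 'id': 7, 'c': 69}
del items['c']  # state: {'key': 7, 'id': 7}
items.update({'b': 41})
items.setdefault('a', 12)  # 12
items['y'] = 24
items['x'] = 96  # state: {'key': 7, 'id': 7, 'b': 41, 'a': 12, 'y': 24, 'x': 96}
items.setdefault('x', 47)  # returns 96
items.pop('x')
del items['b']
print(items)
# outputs {'key': 7, 'id': 7, 'a': 12, 'y': 24}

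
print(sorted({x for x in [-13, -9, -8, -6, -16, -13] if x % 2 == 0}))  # [-16, -8, -6]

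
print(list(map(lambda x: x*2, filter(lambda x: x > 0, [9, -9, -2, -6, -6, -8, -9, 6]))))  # [18, 12]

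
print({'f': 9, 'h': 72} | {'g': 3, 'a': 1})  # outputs {'f': 9, 'h': 72, 'g': 3, 'a': 1}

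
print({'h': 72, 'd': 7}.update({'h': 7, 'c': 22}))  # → None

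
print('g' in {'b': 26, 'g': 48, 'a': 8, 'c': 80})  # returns True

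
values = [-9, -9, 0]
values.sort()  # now [-9, -9, 0]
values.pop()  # 0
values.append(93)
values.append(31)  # [-9, -9, 93, 31]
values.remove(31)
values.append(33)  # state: [-9, -9, 93, 33]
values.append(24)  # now [-9, -9, 93, 33, 24]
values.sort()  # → [-9, -9, 24, 33, 93]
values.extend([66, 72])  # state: [-9, -9, 24, 33, 93, 66, 72]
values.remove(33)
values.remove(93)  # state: [-9, -9, 24, 66, 72]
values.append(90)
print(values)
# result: [-9, -9, 24, 66, 72, 90]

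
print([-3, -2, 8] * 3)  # [-3, -2, 8, -3, -2, 8, -3, -2, 8]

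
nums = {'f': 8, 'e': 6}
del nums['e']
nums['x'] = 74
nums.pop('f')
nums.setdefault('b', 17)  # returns 17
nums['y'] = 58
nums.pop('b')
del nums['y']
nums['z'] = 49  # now {'x': 74, 'z': 49}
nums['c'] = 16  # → {'x': 74, 'z': 49, 'c': 16}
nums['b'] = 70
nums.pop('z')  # 49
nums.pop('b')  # 70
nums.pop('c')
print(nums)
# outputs {'x': 74}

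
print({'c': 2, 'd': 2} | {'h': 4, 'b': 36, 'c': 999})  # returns {'c': 999, 'd': 2, 'h': 4, 'b': 36}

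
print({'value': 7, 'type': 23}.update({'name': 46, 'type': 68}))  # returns None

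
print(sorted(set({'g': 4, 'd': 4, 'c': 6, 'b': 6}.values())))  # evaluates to [4, 6]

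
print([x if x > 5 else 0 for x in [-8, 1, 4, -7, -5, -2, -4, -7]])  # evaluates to [0, 0, 0, 0, 0, 0, 0, 0]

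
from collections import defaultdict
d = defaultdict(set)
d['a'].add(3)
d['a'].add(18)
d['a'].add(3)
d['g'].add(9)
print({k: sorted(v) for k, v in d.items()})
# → {'a': [3, 18], 'g': [9]}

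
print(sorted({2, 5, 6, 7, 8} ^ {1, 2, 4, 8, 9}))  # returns [1, 4, 5, 6, 7, 9]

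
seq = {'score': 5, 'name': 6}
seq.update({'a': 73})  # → {'score': 5, 'name': 6, 'a': 73}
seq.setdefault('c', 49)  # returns 49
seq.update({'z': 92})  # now {'score': 5, 'name': 6, 'a': 73, 'c': 49, 'z': 92}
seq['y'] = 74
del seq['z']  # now {'score': 5, 'name': 6, 'a': 73, 'c': 49, 'y': 74}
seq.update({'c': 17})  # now {'score': 5, 'name': 6, 'a': 73, 'c': 17, 'y': 74}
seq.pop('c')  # 17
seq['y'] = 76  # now {'score': 5, 'name': 6, 'a': 73, 'y': 76}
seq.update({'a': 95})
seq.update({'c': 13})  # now {'score': 5, 'name': 6, 'a': 95, 'y': 76, 'c': 13}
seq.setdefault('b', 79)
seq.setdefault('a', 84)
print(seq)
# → {'score': 5, 'name': 6, 'a': 95, 'y': 76, 'c': 13, 'b': 79}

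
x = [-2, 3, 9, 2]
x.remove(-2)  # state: [3, 9, 2]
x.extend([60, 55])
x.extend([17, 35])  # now [3, 9, 2, 60, 55, 17, 35]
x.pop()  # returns 35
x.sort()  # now [2, 3, 9, 17, 55, 60]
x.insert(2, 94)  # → [2, 3, 94, 9, 17, 55, 60]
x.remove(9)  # [2, 3, 94, 17, 55, 60]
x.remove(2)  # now [3, 94, 17, 55, 60]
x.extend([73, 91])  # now [3, 94, 17, 55, 60, 73, 91]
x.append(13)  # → [3, 94, 17, 55, 60, 73, 91, 13]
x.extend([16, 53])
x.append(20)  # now [3, 94, 17, 55, 60, 73, 91, 13, 16, 53, 20]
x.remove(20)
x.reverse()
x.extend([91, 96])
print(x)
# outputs [53, 16, 13, 91, 73, 60, 55, 17, 94, 3, 91, 96]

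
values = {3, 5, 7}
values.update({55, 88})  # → {3, 5, 7, 55, 88}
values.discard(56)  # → {3, 5, 7, 55, 88}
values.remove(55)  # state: {3, 5, 7, 88}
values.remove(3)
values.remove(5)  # {7, 88}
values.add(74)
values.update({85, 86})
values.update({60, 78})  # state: {7, 60, 74, 78, 85, 86, 88}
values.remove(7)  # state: {60, 74, 78, 85, 86, 88}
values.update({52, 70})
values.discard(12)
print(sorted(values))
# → [52, 60, 70, 74, 78, 85, 86, 88]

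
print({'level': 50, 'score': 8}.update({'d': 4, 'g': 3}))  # None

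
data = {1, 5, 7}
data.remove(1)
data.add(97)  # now {5, 7, 97}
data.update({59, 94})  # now {5, 7, 59, 94, 97}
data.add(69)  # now {5, 7, 59, 69, 94, 97}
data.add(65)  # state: {5, 7, 59, 65, 69, 94, 97}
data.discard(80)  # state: {5, 7, 59, 65, 69, 94, 97}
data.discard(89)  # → {5, 7, 59, 65, 69, 94, 97}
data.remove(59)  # {5, 7, 65, 69, 94, 97}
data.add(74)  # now {5, 7, 65, 69, 74, 94, 97}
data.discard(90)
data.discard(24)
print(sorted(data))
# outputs [5, 7, 65, 69, 74, 94, 97]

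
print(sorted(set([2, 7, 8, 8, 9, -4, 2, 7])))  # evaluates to [-4, 2, 7, 8, 9]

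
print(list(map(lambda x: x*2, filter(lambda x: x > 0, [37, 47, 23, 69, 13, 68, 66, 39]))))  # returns [74, 94, 46, 138, 26, 136, 132, 78]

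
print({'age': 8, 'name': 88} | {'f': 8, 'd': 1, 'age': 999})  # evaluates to {'age': 999, 'name': 88, 'f': 8, 'd': 1}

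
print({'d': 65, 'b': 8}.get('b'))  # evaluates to 8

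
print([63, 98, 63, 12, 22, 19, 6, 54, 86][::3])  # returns [63, 12, 6]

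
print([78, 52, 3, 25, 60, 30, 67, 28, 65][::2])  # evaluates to [78, 3, 60, 67, 65]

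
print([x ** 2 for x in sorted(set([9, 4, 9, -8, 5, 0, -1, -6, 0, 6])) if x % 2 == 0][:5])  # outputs [64, 36, 0, 16, 36]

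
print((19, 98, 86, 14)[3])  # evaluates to 14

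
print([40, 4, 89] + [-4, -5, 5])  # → [40, 4, 89, -4, -5, 5]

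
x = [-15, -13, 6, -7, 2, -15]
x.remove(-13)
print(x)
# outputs [-15, 6, -7, 2, -15]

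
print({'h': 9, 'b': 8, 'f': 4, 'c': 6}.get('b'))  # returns 8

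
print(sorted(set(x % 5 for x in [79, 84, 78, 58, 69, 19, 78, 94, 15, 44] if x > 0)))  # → [0, 3, 4]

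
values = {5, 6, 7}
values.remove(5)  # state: {6, 7}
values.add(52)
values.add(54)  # {6, 7, 52, 54}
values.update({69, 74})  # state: {6, 7, 52, 54, 69, 74}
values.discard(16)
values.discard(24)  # {6, 7, 52, 54, 69, 74}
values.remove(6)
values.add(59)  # {7, 52, 54, 59, 69, 74}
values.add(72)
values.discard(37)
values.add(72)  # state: {7, 52, 54, 59, 69, 72, 74}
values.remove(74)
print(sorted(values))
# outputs [7, 52, 54, 59, 69, 72]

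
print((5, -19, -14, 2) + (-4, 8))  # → (5, -19, -14, 2, -4, 8)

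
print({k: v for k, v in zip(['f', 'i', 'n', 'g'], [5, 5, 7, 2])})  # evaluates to {'f': 5, 'i': 5, 'n': 7, 'g': 2}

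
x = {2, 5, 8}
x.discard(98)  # {2, 5, 8}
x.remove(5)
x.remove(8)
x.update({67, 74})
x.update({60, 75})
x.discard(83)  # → {2, 60, 67, 74, 75}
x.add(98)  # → {2, 60, 67, 74, 75, 98}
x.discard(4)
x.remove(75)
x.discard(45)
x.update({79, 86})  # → {2, 60, 67, 74, 79, 86, 98}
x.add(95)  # {2, 60, 67, 74, 79, 86, 95, 98}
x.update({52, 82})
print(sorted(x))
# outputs [2, 52, 60, 67, 74, 79, 82, 86, 95, 98]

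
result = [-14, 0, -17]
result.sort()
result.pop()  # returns 0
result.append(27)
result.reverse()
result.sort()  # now [-17, -14, 27]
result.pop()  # 27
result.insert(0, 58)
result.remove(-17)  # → [58, -14]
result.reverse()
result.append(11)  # [-14, 58, 11]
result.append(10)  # [-14, 58, 11, 10]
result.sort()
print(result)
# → [-14, 10, 11, 58]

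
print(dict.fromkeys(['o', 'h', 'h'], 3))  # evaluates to {'o': 3, 'h': 3}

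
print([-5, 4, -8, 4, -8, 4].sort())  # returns None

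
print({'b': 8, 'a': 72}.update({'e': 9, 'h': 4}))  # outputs None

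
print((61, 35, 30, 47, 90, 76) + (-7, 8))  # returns (61, 35, 30, 47, 90, 76, -7, 8)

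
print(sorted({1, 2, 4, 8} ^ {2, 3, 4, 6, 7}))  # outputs [1, 3, 6, 7, 8]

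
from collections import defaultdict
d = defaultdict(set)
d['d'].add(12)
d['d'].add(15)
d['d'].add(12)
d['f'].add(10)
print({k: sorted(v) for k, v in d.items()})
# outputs {'d': [12, 15], 'f': [10]}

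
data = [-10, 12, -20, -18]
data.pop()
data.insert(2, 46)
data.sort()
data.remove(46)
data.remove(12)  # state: [-20, -10]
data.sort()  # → [-20, -10]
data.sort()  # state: [-20, -10]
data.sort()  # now [-20, -10]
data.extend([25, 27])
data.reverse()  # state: [27, 25, -10, -20]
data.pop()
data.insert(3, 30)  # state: [27, 25, -10, 30]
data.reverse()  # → [30, -10, 25, 27]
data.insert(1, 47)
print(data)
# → [30, 47, -10, 25, 27]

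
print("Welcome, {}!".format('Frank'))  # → Welcome, Frank!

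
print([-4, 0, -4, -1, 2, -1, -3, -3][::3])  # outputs [-4, -1, -3]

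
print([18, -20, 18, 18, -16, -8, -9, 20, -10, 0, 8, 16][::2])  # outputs [18, 18, -16, -9, -10, 8]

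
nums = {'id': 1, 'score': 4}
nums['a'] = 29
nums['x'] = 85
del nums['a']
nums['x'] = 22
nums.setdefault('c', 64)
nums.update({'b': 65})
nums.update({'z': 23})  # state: {'id': 1, 'score': 4, 'x': 22, 'c': 64, 'b': 65, 'z': 23}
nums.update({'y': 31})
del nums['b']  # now {'id': 1, 'score': 4, 'x': 22, 'c': 64, 'z': 23, 'y': 31}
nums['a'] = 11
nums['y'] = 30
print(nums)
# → {'id': 1, 'score': 4, 'x': 22, 'c': 64, 'z': 23, 'y': 30, 'a': 11}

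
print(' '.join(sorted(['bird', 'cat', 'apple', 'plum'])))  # apple bird cat plum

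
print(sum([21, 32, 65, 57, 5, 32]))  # 212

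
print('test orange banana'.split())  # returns ['test', 'orange', 'banana']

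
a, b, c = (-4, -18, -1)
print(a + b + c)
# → -23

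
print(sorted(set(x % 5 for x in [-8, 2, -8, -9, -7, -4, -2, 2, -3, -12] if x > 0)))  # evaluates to [2]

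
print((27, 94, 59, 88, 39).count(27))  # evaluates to 1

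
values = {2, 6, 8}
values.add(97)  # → {2, 6, 8, 97}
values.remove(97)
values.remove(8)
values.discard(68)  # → {2, 6}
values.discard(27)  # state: {2, 6}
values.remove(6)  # {2}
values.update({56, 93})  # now {2, 56, 93}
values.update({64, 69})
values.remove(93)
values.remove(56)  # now {2, 64, 69}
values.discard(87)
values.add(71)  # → {2, 64, 69, 71}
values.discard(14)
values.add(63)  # {2, 63, 64, 69, 71}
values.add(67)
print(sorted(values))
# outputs [2, 63, 64, 67, 69, 71]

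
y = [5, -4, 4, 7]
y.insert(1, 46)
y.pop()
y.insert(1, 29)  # [5, 29, 46, -4, 4]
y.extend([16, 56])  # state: [5, 29, 46, -4, 4, 16, 56]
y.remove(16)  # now [5, 29, 46, -4, 4, 56]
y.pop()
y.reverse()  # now [4, -4, 46, 29, 5]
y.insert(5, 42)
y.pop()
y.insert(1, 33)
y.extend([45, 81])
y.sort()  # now [-4, 4, 5, 29, 33, 45, 46, 81]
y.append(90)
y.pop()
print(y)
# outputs [-4, 4, 5, 29, 33, 45, 46, 81]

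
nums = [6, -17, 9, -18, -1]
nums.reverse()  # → [-1, -18, 9, -17, 6]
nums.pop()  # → 6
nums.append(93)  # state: [-1, -18, 9, -17, 93]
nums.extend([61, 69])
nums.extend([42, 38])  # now [-1, -18, 9, -17, 93, 61, 69, 42, 38]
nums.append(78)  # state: [-1, -18, 9, -17, 93, 61, 69, 42, 38, 78]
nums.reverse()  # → [78, 38, 42, 69, 61, 93, -17, 9, -18, -1]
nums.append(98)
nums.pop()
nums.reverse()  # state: [-1, -18, 9, -17, 93, 61, 69, 42, 38, 78]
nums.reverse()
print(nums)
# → [78, 38, 42, 69, 61, 93, -17, 9, -18, -1]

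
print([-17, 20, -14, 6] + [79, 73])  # [-17, 20, -14, 6, 79, 73]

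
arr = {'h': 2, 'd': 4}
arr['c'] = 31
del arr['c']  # {'h': 2, 'd': 4}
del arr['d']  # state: {'h': 2}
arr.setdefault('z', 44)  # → 44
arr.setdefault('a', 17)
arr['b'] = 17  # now {'h': 2, 'z': 44, 'a': 17, 'b': 17}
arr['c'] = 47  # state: {'h': 2, 'z': 44, 'a': 17, 'b': 17, 'c': 47}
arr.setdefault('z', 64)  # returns 44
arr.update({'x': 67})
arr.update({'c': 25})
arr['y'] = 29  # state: {'h': 2, 'z': 44, 'a': 17, 'b': 17, 'c': 25, 'x': 67, 'y': 29}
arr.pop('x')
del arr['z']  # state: {'h': 2, 'a': 17, 'b': 17, 'c': 25, 'y': 29}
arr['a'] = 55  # {'h': 2, 'a': 55, 'b': 17, 'c': 25, 'y': 29}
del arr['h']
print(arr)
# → {'a': 55, 'b': 17, 'c': 25, 'y': 29}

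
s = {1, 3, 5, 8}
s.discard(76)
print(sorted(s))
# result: [1, 3, 5, 8]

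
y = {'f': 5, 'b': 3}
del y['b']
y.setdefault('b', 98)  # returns 98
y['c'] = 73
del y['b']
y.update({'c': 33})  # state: {'f': 5, 'c': 33}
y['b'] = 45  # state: {'f': 5, 'c': 33, 'b': 45}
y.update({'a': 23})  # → {'f': 5, 'c': 33, 'b': 45, 'a': 23}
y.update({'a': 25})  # {'f': 5, 'c': 33, 'b': 45, 'a': 25}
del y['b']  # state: {'f': 5, 'c': 33, 'a': 25}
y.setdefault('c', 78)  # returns 33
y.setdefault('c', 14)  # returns 33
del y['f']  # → {'c': 33, 'a': 25}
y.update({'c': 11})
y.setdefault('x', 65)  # 65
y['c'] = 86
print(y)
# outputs {'c': 86, 'a': 25, 'x': 65}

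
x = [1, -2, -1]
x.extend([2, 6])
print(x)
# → [1, -2, -1, 2, 6]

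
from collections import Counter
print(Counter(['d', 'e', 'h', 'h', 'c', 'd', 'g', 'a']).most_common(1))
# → [('d', 2)]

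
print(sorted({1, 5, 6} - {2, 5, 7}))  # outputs [1, 6]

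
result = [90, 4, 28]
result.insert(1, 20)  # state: [90, 20, 4, 28]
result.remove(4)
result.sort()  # [20, 28, 90]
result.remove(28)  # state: [20, 90]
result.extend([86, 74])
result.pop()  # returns 74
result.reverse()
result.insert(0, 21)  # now [21, 86, 90, 20]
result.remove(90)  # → [21, 86, 20]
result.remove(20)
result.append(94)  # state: [21, 86, 94]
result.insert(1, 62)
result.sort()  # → [21, 62, 86, 94]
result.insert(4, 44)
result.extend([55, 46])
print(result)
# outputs [21, 62, 86, 94, 44, 55, 46]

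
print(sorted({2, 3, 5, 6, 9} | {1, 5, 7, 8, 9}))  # [1, 2, 3, 5, 6, 7, 8, 9]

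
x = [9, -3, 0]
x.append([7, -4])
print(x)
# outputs [9, -3, 0, [7, -4]]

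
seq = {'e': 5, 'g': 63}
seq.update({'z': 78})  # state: {'e': 5, 'g': 63, 'z': 78}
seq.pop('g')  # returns 63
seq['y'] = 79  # {'e': 5, 'z': 78, 'y': 79}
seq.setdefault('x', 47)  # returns 47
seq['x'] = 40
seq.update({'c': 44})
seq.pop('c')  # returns 44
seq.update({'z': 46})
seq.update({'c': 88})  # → {'e': 5, 'z': 46, 'y': 79, 'x': 40, 'c': 88}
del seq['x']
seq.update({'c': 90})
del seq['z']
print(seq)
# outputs {'e': 5, 'y': 79, 'c': 90}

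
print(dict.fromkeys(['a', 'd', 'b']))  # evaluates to {'a': None, 'd': None, 'b': None}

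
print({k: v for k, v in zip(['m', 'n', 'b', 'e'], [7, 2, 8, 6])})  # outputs {'m': 7, 'n': 2, 'b': 8, 'e': 6}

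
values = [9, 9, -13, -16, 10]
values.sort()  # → [-16, -13, 9, 9, 10]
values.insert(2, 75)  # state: [-16, -13, 75, 9, 9, 10]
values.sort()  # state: [-16, -13, 9, 9, 10, 75]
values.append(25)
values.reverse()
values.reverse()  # [-16, -13, 9, 9, 10, 75, 25]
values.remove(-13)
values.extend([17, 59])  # [-16, 9, 9, 10, 75, 25, 17, 59]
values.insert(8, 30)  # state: [-16, 9, 9, 10, 75, 25, 17, 59, 30]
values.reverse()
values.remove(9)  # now [30, 59, 17, 25, 75, 10, 9, -16]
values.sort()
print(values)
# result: [-16, 9, 10, 17, 25, 30, 59, 75]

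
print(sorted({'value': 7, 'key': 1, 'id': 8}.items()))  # [('id', 8), ('key', 1), ('value', 7)]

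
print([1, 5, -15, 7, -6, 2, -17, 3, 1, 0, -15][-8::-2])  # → [7, 5]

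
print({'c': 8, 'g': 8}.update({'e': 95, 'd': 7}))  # None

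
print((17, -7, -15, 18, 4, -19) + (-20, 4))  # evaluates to (17, -7, -15, 18, 4, -19, -20, 4)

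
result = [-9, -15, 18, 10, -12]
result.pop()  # -12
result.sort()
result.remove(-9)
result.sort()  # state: [-15, 10, 18]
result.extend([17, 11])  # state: [-15, 10, 18, 17, 11]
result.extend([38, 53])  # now [-15, 10, 18, 17, 11, 38, 53]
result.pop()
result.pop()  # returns 38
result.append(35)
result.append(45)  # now [-15, 10, 18, 17, 11, 35, 45]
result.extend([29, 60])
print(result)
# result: [-15, 10, 18, 17, 11, 35, 45, 29, 60]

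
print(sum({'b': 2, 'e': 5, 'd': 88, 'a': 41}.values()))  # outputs 136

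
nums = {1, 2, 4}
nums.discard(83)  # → {1, 2, 4}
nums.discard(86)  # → {1, 2, 4}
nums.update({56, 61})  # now {1, 2, 4, 56, 61}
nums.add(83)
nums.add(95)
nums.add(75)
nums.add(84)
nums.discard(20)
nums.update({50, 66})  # {1, 2, 4, 50, 56, 61, 66, 75, 83, 84, 95}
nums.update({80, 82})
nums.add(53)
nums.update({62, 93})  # {1, 2, 4, 50, 53, 56, 61, 62, 66, 75, 80, 82, 83, 84, 93, 95}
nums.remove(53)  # {1, 2, 4, 50, 56, 61, 62, 66, 75, 80, 82, 83, 84, 93, 95}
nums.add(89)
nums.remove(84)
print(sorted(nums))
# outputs [1, 2, 4, 50, 56, 61, 62, 66, 75, 80, 82, 83, 89, 93, 95]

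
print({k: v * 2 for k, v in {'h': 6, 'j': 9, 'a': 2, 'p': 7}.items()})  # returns {'h': 12, 'j': 18, 'a': 4, 'p': 14}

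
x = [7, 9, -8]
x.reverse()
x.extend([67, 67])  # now [-8, 9, 7, 67, 67]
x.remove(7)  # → [-8, 9, 67, 67]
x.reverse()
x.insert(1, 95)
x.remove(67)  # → [95, 67, 9, -8]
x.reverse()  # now [-8, 9, 67, 95]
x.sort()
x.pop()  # 95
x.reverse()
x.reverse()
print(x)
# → [-8, 9, 67]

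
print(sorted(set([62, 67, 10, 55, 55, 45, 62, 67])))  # [10, 45, 55, 62, 67]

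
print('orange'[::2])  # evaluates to oag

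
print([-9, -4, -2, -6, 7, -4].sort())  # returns None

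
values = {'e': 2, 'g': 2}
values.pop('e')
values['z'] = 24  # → {'g': 2, 'z': 24}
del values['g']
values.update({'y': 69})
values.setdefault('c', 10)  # 10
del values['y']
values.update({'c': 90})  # {'z': 24, 'c': 90}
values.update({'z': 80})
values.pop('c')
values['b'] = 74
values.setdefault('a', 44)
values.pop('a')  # 44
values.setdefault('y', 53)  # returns 53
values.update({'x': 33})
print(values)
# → {'z': 80, 'b': 74, 'y': 53, 'x': 33}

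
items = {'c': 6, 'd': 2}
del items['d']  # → {'c': 6}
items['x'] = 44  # {'c': 6, 'x': 44}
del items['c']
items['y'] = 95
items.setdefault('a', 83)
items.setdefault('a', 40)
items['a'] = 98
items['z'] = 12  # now {'x': 44, 'y': 95, 'a': 98, 'z': 12}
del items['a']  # {'x': 44, 'y': 95, 'z': 12}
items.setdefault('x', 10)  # 44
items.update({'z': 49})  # {'x': 44, 'y': 95, 'z': 49}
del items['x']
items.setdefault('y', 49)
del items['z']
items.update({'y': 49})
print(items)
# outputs {'y': 49}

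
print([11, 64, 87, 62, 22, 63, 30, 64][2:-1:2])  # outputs [87, 22, 30]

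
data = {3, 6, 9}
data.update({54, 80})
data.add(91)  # {3, 6, 9, 54, 80, 91}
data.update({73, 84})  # {3, 6, 9, 54, 73, 80, 84, 91}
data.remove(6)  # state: {3, 9, 54, 73, 80, 84, 91}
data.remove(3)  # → {9, 54, 73, 80, 84, 91}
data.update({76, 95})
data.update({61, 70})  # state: {9, 54, 61, 70, 73, 76, 80, 84, 91, 95}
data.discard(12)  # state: {9, 54, 61, 70, 73, 76, 80, 84, 91, 95}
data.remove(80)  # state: {9, 54, 61, 70, 73, 76, 84, 91, 95}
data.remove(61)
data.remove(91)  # {9, 54, 70, 73, 76, 84, 95}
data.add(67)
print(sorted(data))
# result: [9, 54, 67, 70, 73, 76, 84, 95]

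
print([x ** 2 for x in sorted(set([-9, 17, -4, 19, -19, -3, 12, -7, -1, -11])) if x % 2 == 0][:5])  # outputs [16, 144]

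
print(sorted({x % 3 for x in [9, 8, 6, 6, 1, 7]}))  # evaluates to [0, 1, 2]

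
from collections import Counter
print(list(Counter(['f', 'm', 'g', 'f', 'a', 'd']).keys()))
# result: ['f', 'm', 'g', 'a', 'd']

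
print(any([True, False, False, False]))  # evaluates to True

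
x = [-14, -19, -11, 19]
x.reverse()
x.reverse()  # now [-14, -19, -11, 19]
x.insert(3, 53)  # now [-14, -19, -11, 53, 19]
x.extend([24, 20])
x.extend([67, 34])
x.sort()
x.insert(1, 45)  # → [-19, 45, -14, -11, 19, 20, 24, 34, 53, 67]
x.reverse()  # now [67, 53, 34, 24, 20, 19, -11, -14, 45, -19]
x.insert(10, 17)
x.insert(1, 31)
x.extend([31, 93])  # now [67, 31, 53, 34, 24, 20, 19, -11, -14, 45, -19, 17, 31, 93]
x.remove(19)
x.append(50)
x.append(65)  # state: [67, 31, 53, 34, 24, 20, -11, -14, 45, -19, 17, 31, 93, 50, 65]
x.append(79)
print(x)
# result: [67, 31, 53, 34, 24, 20, -11, -14, 45, -19, 17, 31, 93, 50, 65, 79]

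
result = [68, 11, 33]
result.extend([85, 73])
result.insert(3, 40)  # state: [68, 11, 33, 40, 85, 73]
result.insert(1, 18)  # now [68, 18, 11, 33, 40, 85, 73]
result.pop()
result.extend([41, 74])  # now [68, 18, 11, 33, 40, 85, 41, 74]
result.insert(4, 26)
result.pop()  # 74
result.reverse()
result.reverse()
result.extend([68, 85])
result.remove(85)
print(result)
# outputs [68, 18, 11, 33, 26, 40, 41, 68, 85]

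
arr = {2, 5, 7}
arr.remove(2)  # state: {5, 7}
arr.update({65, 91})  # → {5, 7, 65, 91}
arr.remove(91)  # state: {5, 7, 65}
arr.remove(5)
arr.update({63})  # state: {7, 63, 65}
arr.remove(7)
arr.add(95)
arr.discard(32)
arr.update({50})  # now {50, 63, 65, 95}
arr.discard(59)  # {50, 63, 65, 95}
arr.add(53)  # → {50, 53, 63, 65, 95}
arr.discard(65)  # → {50, 53, 63, 95}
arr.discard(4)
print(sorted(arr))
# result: [50, 53, 63, 95]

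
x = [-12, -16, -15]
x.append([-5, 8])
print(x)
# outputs [-12, -16, -15, [-5, 8]]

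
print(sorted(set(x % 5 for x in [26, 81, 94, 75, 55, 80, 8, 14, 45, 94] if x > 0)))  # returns [0, 1, 3, 4]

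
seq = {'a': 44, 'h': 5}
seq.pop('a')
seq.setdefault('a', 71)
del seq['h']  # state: {'a': 71}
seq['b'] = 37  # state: {'a': 71, 'b': 37}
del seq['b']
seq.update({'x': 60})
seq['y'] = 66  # {'a': 71, 'x': 60, 'y': 66}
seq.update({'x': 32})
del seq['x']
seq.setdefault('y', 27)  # 66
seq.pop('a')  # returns 71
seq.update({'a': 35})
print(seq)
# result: {'y': 66, 'a': 35}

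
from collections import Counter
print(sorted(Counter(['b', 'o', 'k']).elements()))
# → ['b', 'k', 'o']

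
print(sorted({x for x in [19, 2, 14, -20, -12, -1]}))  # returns [-20, -12, -1, 2, 14, 19]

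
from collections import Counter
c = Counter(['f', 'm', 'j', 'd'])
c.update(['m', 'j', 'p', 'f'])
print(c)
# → Counter({'f': 2, 'm': 2, 'j': 2, 'd': 1, 'p': 1})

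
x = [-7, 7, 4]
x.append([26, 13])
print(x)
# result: [-7, 7, 4, [26, 13]]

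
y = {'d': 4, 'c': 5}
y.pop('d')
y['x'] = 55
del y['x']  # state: {'c': 5}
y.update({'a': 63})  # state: {'c': 5, 'a': 63}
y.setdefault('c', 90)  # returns 5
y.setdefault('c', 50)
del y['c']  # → {'a': 63}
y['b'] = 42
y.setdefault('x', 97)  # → 97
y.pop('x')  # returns 97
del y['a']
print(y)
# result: {'b': 42}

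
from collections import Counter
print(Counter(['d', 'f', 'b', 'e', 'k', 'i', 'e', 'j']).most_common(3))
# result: [('e', 2), ('d', 1), ('f', 1)]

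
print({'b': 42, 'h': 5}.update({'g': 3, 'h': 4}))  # None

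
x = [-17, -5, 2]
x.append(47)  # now [-17, -5, 2, 47]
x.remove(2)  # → [-17, -5, 47]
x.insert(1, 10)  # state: [-17, 10, -5, 47]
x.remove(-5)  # [-17, 10, 47]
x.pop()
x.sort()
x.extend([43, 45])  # [-17, 10, 43, 45]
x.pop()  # 45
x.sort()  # [-17, 10, 43]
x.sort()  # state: [-17, 10, 43]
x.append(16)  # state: [-17, 10, 43, 16]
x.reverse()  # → [16, 43, 10, -17]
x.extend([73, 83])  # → [16, 43, 10, -17, 73, 83]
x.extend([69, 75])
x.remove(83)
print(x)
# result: [16, 43, 10, -17, 73, 69, 75]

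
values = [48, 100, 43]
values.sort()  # [43, 48, 100]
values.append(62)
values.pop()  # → 62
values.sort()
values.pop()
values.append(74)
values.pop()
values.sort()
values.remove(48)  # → [43]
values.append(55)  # [43, 55]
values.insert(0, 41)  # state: [41, 43, 55]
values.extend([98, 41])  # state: [41, 43, 55, 98, 41]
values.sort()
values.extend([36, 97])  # [41, 41, 43, 55, 98, 36, 97]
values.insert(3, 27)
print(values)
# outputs [41, 41, 43, 27, 55, 98, 36, 97]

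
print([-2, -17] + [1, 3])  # [-2, -17, 1, 3]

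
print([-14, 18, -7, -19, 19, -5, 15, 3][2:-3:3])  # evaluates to [-7]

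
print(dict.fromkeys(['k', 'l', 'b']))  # {'k': None, 'l': None, 'b': None}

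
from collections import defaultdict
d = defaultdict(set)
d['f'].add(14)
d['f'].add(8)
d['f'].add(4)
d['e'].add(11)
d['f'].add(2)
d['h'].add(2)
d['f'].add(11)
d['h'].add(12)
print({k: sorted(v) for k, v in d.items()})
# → {'f': [2, 4, 8, 11, 14], 'e': [11], 'h': [2, 12]}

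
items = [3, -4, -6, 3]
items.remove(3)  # [-4, -6, 3]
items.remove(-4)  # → [-6, 3]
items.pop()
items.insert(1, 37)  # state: [-6, 37]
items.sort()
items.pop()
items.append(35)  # [-6, 35]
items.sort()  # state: [-6, 35]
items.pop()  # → 35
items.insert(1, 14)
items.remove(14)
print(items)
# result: [-6]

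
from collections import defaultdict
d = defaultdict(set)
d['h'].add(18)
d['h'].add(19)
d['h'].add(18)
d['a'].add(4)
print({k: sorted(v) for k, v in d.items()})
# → {'h': [18, 19], 'a': [4]}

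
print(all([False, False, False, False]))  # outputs False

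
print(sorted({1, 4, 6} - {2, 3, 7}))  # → [1, 4, 6]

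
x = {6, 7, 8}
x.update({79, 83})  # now {6, 7, 8, 79, 83}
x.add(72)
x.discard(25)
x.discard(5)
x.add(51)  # {6, 7, 8, 51, 72, 79, 83}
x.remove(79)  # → {6, 7, 8, 51, 72, 83}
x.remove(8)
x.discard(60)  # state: {6, 7, 51, 72, 83}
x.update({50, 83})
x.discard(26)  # {6, 7, 50, 51, 72, 83}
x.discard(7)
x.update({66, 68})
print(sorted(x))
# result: [6, 50, 51, 66, 68, 72, 83]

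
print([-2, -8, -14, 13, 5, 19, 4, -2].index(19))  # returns 5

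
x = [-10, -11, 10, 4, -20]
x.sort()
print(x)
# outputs [-20, -11, -10, 4, 10]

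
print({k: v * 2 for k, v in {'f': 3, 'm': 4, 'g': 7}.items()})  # {'f': 6, 'm': 8, 'g': 14}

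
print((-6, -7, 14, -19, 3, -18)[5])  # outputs -18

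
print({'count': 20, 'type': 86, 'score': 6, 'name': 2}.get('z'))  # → None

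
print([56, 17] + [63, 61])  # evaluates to [56, 17, 63, 61]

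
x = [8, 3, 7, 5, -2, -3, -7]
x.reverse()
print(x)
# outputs [-7, -3, -2, 5, 7, 3, 8]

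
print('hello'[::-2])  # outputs olh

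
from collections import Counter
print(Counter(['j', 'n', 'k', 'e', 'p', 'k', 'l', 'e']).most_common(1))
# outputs [('k', 2)]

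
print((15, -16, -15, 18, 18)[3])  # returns 18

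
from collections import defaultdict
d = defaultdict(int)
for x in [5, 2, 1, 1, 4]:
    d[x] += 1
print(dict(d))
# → {5: 1, 2: 1, 1: 2, 4: 1}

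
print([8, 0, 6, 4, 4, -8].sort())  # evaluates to None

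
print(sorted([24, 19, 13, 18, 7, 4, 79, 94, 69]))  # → [4, 7, 13, 18, 19, 24, 69, 79, 94]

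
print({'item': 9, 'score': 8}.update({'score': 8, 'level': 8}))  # None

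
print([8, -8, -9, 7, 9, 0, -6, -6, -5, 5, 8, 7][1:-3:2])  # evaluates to [-8, 7, 0, -6]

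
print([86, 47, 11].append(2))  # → None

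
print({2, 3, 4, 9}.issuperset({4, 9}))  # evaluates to True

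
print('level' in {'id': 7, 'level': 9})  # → True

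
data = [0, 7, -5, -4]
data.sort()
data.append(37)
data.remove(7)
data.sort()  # [-5, -4, 0, 37]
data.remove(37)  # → [-5, -4, 0]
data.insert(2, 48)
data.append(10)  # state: [-5, -4, 48, 0, 10]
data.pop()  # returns 10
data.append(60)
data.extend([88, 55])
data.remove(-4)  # [-5, 48, 0, 60, 88, 55]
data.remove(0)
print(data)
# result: [-5, 48, 60, 88, 55]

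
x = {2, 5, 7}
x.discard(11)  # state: {2, 5, 7}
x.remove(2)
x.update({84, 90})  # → {5, 7, 84, 90}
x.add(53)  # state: {5, 7, 53, 84, 90}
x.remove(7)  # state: {5, 53, 84, 90}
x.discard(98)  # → {5, 53, 84, 90}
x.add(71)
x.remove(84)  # {5, 53, 71, 90}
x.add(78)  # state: {5, 53, 71, 78, 90}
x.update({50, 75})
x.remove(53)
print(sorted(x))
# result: [5, 50, 71, 75, 78, 90]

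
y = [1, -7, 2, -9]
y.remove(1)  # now [-7, 2, -9]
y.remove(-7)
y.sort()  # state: [-9, 2]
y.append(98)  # [-9, 2, 98]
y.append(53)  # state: [-9, 2, 98, 53]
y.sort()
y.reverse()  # [98, 53, 2, -9]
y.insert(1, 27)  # [98, 27, 53, 2, -9]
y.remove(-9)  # [98, 27, 53, 2]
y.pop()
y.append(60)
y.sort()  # [27, 53, 60, 98]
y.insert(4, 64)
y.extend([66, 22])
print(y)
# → [27, 53, 60, 98, 64, 66, 22]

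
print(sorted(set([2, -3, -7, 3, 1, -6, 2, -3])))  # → [-7, -6, -3, 1, 2, 3]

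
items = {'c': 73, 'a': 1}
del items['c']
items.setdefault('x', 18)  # 18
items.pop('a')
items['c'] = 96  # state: {'x': 18, 'c': 96}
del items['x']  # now {'c': 96}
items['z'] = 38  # {'c': 96, 'z': 38}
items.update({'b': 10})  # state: {'c': 96, 'z': 38, 'b': 10}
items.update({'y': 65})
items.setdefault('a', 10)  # 10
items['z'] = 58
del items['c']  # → {'z': 58, 'b': 10, 'y': 65, 'a': 10}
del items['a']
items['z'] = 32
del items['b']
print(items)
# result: {'z': 32, 'y': 65}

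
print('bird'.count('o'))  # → 0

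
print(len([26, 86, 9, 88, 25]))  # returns 5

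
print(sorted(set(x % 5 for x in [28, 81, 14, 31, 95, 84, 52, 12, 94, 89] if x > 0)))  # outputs [0, 1, 2, 3, 4]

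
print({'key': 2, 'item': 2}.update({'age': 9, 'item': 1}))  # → None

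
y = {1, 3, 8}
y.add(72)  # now {1, 3, 8, 72}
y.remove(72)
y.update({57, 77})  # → {1, 3, 8, 57, 77}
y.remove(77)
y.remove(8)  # {1, 3, 57}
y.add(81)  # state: {1, 3, 57, 81}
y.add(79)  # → {1, 3, 57, 79, 81}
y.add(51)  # {1, 3, 51, 57, 79, 81}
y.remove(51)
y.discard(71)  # {1, 3, 57, 79, 81}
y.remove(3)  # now {1, 57, 79, 81}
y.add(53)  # {1, 53, 57, 79, 81}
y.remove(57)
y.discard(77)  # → {1, 53, 79, 81}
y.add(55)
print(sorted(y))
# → [1, 53, 55, 79, 81]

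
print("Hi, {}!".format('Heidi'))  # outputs Hi, Heidi!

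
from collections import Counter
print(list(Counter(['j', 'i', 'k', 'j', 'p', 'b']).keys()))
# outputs ['j', 'i', 'k', 'p', 'b']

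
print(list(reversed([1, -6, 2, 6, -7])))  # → [-7, 6, 2, -6, 1]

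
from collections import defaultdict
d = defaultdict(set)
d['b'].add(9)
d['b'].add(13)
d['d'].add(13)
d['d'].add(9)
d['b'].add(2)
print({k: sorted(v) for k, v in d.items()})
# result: {'b': [2, 9, 13], 'd': [9, 13]}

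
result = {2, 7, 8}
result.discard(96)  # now {2, 7, 8}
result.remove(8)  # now {2, 7}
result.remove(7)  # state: {2}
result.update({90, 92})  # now {2, 90, 92}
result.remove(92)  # {2, 90}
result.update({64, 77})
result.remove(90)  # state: {2, 64, 77}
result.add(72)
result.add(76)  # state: {2, 64, 72, 76, 77}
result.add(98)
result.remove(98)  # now {2, 64, 72, 76, 77}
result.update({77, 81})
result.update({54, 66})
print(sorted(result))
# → [2, 54, 64, 66, 72, 76, 77, 81]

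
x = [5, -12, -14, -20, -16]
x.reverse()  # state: [-16, -20, -14, -12, 5]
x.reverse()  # [5, -12, -14, -20, -16]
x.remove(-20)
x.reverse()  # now [-16, -14, -12, 5]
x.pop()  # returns 5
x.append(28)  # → [-16, -14, -12, 28]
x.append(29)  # [-16, -14, -12, 28, 29]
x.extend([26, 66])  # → [-16, -14, -12, 28, 29, 26, 66]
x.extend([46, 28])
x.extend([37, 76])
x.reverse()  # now [76, 37, 28, 46, 66, 26, 29, 28, -12, -14, -16]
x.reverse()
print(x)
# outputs [-16, -14, -12, 28, 29, 26, 66, 46, 28, 37, 76]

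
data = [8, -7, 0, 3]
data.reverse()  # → [3, 0, -7, 8]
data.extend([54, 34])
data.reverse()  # [34, 54, 8, -7, 0, 3]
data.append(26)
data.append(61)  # [34, 54, 8, -7, 0, 3, 26, 61]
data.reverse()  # [61, 26, 3, 0, -7, 8, 54, 34]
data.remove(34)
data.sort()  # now [-7, 0, 3, 8, 26, 54, 61]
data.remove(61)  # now [-7, 0, 3, 8, 26, 54]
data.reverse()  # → [54, 26, 8, 3, 0, -7]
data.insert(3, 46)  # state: [54, 26, 8, 46, 3, 0, -7]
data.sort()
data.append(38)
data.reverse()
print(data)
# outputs [38, 54, 46, 26, 8, 3, 0, -7]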